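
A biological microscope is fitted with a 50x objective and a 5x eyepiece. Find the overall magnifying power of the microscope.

250

The overall magnification of a compound microscope is the product of the objective and eyepiece magnifications:
M = M_obj x M_eye = 50 x 5 = 250.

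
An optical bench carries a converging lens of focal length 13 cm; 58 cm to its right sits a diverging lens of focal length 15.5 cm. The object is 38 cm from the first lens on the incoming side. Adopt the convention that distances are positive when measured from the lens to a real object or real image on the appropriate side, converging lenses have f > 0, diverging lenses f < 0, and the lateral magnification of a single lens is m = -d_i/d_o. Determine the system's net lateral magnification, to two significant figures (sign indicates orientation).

-0.15

Applying the thin-lens equation to the first lens, 1/13 = 1/38 + 1/d_i1, which gives d_i1 = 19.760 cm.
Its lateral magnification is m_1 = -d_i1/d_o1 = -(19.760)/38 = -0.5200.
The intermediate image is 19.760 cm to the right of lens 1, so d_o2 = L - d_i1 = 58 - 19.760 = 38.240 cm.
Applying the thin-lens equation again with f_2 = -15.5 cm and d_o2 = 38.240 cm gives d_i2 = -11.029 cm.
m_2 = -(-11.029)/(38.240) = 0.2884.
Overall magnification: m = m_1 m_2 = -0.1500.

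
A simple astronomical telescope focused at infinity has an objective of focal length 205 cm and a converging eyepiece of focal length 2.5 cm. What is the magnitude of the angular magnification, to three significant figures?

|M| = f_obj/|f_eye| = 205/2.5 = 82.000.

82.0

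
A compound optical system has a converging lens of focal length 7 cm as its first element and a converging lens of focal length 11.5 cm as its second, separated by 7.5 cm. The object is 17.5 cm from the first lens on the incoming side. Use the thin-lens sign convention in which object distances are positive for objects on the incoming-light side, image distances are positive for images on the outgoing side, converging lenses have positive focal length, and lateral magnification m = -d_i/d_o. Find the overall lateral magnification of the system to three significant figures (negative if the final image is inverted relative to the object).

Applying the thin-lens equation to the first lens, 1/7 = 1/17.5 + 1/d_i1, which gives d_i1 = 11.667 cm.
Its lateral magnification is m_1 = -d_i1/d_o1 = -(11.667)/17.5 = -0.6667.
Since 11.667 cm > 7.5 cm, the first image lies past the second lens and serves as a virtual object: d_o2 = L - d_i1 = -4.167 cm.
Applying the thin-lens equation again with f_2 = 11.5 cm and d_o2 = -4.167 cm gives d_i2 = 3.059 cm.
m_2 = -(3.059)/(-4.167) = 0.7340.
Total m = m_1 x m_2 = (-0.6667)(0.7340) = -0.4894.

-0.489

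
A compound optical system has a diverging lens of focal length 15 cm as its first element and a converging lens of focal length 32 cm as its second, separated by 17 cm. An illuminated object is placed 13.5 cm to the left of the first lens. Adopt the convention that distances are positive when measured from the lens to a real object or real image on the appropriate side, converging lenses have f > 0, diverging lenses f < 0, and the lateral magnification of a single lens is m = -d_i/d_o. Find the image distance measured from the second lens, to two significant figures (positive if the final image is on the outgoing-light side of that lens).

-98 cm

Lens 1: 1/d_i1 = 1/f_1 - 1/d_o1 = 1/(-15) - 1/13.5 = -0.14074 cm^-1, so d_i1 = -7.105 cm.
With d_i1 < 0 the first image is virtual and lies on the object side; the object distance for lens 2 is d_o2 = 17 - (-7.105) = 24.105 cm.
Lens 2: 1/d_i2 = 1/f_2 - 1/d_o2 = 1/32 - 1/(24.105) = -0.01023 cm^-1, so d_i2 = -97.707 cm.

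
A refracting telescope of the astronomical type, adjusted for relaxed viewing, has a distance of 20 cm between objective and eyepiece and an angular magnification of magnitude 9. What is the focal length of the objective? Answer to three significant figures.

18.0 cm

In normal adjustment the tube length equals f_obj + f_eye and |M| = f_obj/f_eye.
So f_obj = 9 f_eye and 9 f_eye + f_eye = 20 cm, giving f_eye = 20/10 = 2.000 cm and f_obj = 18.000 cm.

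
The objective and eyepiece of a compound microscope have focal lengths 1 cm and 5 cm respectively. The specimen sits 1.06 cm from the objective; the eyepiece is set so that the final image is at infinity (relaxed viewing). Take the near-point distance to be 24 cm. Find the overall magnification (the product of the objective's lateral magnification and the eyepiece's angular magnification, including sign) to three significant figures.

Objective: 1/d_i = 1/f_obj - 1/d_o = 1/1 - 1/1.06 = 0.05660 cm^-1, so d_i = 17.667 cm.
m_obj = -d_i/d_o = -17.667/1.06 = -16.667.
Eyepiece angular magnification (image at infinity): M_eye = D/f_e = 24/5 = 4.800.
Overall M = m_obj x M_eye = (-16.667)(4.800) = -80.00.

-80.0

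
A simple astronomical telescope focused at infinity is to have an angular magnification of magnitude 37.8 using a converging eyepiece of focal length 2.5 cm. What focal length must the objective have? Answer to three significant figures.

|M| = f_obj/|f_eye|, so f_obj = |M| x |f_eye| = 37.8 x 2.5 = 94.500 cm.

94.5 cm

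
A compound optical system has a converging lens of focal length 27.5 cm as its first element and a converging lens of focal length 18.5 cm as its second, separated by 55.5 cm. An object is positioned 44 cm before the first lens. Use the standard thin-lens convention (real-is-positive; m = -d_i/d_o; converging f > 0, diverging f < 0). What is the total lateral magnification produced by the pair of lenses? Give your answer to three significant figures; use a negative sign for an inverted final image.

-0.849

Lens 1: 1/d_i1 = 1/f_1 - 1/d_o1 = 1/27.5 - 1/44 = 0.01364 cm^-1, so d_i1 = 73.333 cm.
m_1 = -(73.333)/44 = -1.6667.
Since 73.333 cm > 55.5 cm, the first image lies past the second lens and serves as a virtual object: d_o2 = L - d_i1 = -17.833 cm.
Lens 2: 1/d_i2 = 1/f_2 - 1/d_o2 = 1/18.5 - 1/(-17.833) = 0.11013 cm^-1, so d_i2 = 9.080 cm.
m_2 = -(9.080)/(-17.833) = 0.5092.
Total m = m_1 x m_2 = (-1.6667)(0.5092) = -0.8486.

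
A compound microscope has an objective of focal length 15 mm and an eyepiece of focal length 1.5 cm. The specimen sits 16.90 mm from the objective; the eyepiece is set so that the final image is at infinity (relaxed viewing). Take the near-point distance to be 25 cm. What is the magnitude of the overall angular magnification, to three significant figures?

132

Convert to cm: f_obj = 15 mm = 1.5 cm; d_o = 16.90 mm = 1.69 cm.
Objective: 1/d_i = 1/f_obj - 1/d_o = 1/1.5 - 1/1.69 = 0.07495 cm^-1, so d_i = 13.342 cm.
m_obj = -d_i/d_o = -13.342/1.69 = -7.895.
Eyepiece angular magnification (image at infinity): M_eye = D/f_e = 25/1.5 = 16.667.
Overall M = m_obj x M_eye = (-7.895)(16.667) = -131.58.
|M| = 131.58.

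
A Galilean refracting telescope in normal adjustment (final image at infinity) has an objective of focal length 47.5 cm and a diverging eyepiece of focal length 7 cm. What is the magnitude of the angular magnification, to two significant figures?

|M| = f_obj/|f_eye| = 47.5/7 = 6.786.

6.8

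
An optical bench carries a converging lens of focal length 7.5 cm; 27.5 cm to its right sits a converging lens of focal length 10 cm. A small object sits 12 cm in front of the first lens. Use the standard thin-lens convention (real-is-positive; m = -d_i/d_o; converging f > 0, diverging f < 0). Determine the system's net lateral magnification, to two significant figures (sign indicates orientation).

-6.7

First lens: d_i1 = 1/(1/7.5 - 1/12) = 20.000 cm.
m_1 = -(20.000)/12 = -1.6667.
Object distance for lens 2: d_o2 = 27.5 - 20.000 = 7.500 cm.
Second lens: d_i2 = 1/(1/10 - 1/(7.500)) = -30.000 cm.
m_2 = -(-30.000)/(7.500) = 4.0000.
The system's lateral magnification is m_1 m_2 = (-1.6667)(4.0000) = -6.6667.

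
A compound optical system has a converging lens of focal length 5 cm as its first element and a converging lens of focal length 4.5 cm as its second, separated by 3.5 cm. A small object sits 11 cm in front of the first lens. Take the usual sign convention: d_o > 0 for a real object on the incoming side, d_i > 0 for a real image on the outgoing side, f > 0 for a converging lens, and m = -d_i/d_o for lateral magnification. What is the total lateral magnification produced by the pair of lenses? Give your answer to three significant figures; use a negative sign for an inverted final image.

First lens: d_i1 = 1/(1/5 - 1/11) = 9.167 cm.
m_1 = -(9.167)/11 = -0.8333.
Since 9.167 cm > 3.5 cm, the first image lies past the second lens and serves as a virtual object: d_o2 = L - d_i1 = -5.667 cm.
Second lens: d_i2 = 1/(1/4.5 - 1/(-5.667)) = 2.508 cm.
m_2 = -(2.508)/(-5.667) = 0.4426.
Overall magnification: m = m_1 m_2 = -0.3689.

-0.369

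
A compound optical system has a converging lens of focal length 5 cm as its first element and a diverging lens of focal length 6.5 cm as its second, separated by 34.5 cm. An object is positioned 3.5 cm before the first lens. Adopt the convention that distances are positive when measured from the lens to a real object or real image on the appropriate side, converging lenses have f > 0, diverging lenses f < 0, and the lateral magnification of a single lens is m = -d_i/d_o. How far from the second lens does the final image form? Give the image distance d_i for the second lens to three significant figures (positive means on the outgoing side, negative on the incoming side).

-5.70 cm

Lens 1: 1/d_i1 = 1/f_1 - 1/d_o1 = 1/5 - 1/3.5 = -0.08571 cm^-1, so d_i1 = -11.667 cm.
With d_i1 < 0 the first image is virtual and lies on the object side; the object distance for lens 2 is d_o2 = 34.5 - (-11.667) = 46.167 cm.
Lens 2: 1/d_i2 = 1/f_2 - 1/d_o2 = 1/(-6.5) - 1/(46.167) = -0.17551 cm^-1, so d_i2 = -5.698 cm.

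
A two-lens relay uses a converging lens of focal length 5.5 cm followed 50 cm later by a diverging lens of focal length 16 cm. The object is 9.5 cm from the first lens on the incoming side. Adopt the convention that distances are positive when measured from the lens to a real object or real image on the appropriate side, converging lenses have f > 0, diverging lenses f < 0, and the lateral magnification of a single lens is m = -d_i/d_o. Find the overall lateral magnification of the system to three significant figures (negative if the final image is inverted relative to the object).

Lens 1: 1/d_i1 = 1/f_1 - 1/d_o1 = 1/5.5 - 1/9.5 = 0.07656 cm^-1, so d_i1 = 13.062 cm.
m_1 = -(13.062)/9.5 = -1.3750.
Object distance for lens 2: d_o2 = 50 - 13.062 = 36.938 cm.
Lens 2: 1/d_i2 = 1/f_2 - 1/d_o2 = 1/(-16) - 1/(36.938) = -0.08957 cm^-1, so d_i2 = -11.164 cm.
m_2 = -(-11.164)/(36.938) = 0.3022.
The system's lateral magnification is m_1 m_2 = (-1.3750)(0.3022) = -0.4156.

-0.416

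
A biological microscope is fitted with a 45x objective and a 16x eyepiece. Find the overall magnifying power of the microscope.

720

The overall magnification of a compound microscope is the product of the objective and eyepiece magnifications:
M = M_obj x M_eye = 45 x 16 = 720.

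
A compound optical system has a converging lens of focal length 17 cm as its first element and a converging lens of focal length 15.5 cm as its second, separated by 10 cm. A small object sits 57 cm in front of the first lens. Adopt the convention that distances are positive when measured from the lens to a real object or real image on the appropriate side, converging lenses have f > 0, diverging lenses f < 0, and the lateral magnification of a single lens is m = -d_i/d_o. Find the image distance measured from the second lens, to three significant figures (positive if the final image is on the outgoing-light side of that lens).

7.42 cm

Lens 1: 1/d_i1 = 1/f_1 - 1/d_o1 = 1/17 - 1/57 = 0.04128 cm^-1, so d_i1 = 24.225 cm.
This image would form 24.225 cm past lens 1, i.e. 14.225 cm beyond lens 2, so it is a virtual object for lens 2: d_o2 = 10 - 24.225 = -14.225 cm.
Lens 2: 1/d_i2 = 1/f_2 - 1/d_o2 = 1/15.5 - 1/(-14.225) = 0.13481 cm^-1, so d_i2 = 7.418 cm.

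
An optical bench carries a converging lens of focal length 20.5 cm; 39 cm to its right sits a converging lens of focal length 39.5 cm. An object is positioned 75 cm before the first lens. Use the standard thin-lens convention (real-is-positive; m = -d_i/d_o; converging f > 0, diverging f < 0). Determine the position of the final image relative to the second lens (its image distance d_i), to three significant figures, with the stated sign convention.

Lens 1: 1/d_i1 = 1/f_1 - 1/d_o1 = 1/20.5 - 1/75 = 0.03545 cm^-1, so d_i1 = 28.211 cm.
The intermediate image is 28.211 cm to the right of lens 1, so d_o2 = L - d_i1 = 39 - 28.211 = 10.789 cm.
Lens 2: 1/d_i2 = 1/f_2 - 1/d_o2 = 1/39.5 - 1/(10.789) = -0.06737 cm^-1, so d_i2 = -14.843 cm.

-14.8 cm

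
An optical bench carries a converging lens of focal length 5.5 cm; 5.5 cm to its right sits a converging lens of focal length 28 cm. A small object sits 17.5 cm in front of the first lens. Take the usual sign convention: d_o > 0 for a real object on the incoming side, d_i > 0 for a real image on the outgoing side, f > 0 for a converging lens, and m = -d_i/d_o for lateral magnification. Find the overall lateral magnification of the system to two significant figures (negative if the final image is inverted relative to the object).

-0.42

Lens 1: 1/d_i1 = 1/f_1 - 1/d_o1 = 1/5.5 - 1/17.5 = 0.12468 cm^-1, so d_i1 = 8.021 cm.
m_1 = -(8.021)/17.5 = -0.4583.
This image would form 8.021 cm past lens 1, i.e. 2.521 cm beyond lens 2, so it is a virtual object for lens 2: d_o2 = 5.5 - 8.021 = -2.521 cm.
Lens 2: 1/d_i2 = 1/f_2 - 1/d_o2 = 1/28 - 1/(-2.521) = 0.43241 cm^-1, so d_i2 = 2.313 cm.
m_2 = -(2.313)/(-2.521) = 0.9174.
The system's lateral magnification is m_1 m_2 = (-0.4583)(0.9174) = -0.4205.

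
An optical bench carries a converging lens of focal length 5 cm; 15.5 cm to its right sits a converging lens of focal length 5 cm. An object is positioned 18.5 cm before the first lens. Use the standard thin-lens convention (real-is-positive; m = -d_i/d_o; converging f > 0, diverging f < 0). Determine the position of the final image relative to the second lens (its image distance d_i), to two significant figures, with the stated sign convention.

First lens: d_i1 = 1/(1/5 - 1/18.5) = 6.852 cm.
That image sits 8.648 cm in front of the second lens, so d_o2 = 8.648 cm.
Second lens: d_i2 = 1/(1/5 - 1/(8.648)) = 11.853 cm.

12 cm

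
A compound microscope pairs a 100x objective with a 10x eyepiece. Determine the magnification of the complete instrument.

The overall magnification of a compound microscope is the product of the objective and eyepiece magnifications:
M = M_obj x M_eye = 100 x 10 = 1000.

1000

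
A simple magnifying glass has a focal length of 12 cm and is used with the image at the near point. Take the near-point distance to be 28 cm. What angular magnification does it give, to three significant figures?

M = 1 + D/f = 1 + 28/12 = 3.333.

3.33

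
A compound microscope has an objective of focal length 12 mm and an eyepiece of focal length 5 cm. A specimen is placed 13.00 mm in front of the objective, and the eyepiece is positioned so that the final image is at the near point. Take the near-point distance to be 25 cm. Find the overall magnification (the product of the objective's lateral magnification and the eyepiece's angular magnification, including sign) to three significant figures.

Convert to cm: f_obj = 12 mm = 1.2 cm; d_o = 13.00 mm = 1.30 cm.
Objective: 1/d_i = 1/f_obj - 1/d_o = 1/1.2 - 1/1.30 = 0.06410 cm^-1, so d_i = 15.600 cm.
m_obj = -d_i/d_o = -15.600/1.30 = -12.000.
Eyepiece angular magnification (image at near point): M_eye = 1 + D/f_e = 1 + 25/5 = 6.000.
Overall M = m_obj x M_eye = (-12.000)(6.000) = -72.00.

-72.0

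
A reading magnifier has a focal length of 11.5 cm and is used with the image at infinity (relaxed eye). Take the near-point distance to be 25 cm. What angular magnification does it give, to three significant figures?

M = D/f = 25/11.5 = 2.174.

2.17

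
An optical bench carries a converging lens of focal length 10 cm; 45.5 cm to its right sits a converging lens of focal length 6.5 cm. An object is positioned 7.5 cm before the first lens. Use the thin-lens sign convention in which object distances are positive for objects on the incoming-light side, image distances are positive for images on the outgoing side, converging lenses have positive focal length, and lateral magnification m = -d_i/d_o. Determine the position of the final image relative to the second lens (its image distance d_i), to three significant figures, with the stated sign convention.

7.11 cm

Applying the thin-lens equation to the first lens, 1/10 = 1/7.5 + 1/d_i1, which gives d_i1 = -30.000 cm.
The intermediate image is virtual, 30.000 cm to the left of lens 1, so d_o2 = L - d_i1 = 45.5 - (-30.000) = 75.500 cm.
Applying the thin-lens equation again with f_2 = 6.5 cm and d_o2 = 75.500 cm gives d_i2 = 7.112 cm.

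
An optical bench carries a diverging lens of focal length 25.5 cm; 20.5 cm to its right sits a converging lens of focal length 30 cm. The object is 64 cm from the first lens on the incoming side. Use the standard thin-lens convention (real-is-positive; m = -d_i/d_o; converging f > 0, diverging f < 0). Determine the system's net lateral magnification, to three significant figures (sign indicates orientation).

Applying the thin-lens equation to the first lens, 1/(-25.5) = 1/64 + 1/d_i1, which gives d_i1 = -18.235 cm.
Its lateral magnification is m_1 = -d_i1/d_o1 = -(-18.235)/64 = 0.2849.
With d_i1 < 0 the first image is virtual and lies on the object side; the object distance for lens 2 is d_o2 = 20.5 - (-18.235) = 38.735 cm.
Applying the thin-lens equation again with f_2 = 30 cm and d_o2 = 38.735 cm gives d_i2 = 133.038 cm.
m_2 = -(133.038)/(38.735) = -3.4346.
Total m = m_1 x m_2 = (0.2849)(-3.4346) = -0.9786.

-0.979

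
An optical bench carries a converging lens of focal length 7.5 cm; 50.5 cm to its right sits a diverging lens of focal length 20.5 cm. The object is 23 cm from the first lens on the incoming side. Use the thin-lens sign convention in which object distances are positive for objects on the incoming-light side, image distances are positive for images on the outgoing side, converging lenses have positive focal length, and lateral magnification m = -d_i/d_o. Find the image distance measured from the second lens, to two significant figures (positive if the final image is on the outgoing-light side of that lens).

Lens 1: 1/d_i1 = 1/f_1 - 1/d_o1 = 1/7.5 - 1/23 = 0.08986 cm^-1, so d_i1 = 11.129 cm.
That image sits 39.371 cm in front of the second lens, so d_o2 = 39.371 cm.
Lens 2: 1/d_i2 = 1/f_2 - 1/d_o2 = 1/(-20.5) - 1/(39.371) = -0.07418 cm^-1, so d_i2 = -13.481 cm.

-13 cm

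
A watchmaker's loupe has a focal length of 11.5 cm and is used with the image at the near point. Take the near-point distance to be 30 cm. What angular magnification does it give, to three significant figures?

M = 1 + D/f = 1 + 30/11.5 = 3.609.

3.61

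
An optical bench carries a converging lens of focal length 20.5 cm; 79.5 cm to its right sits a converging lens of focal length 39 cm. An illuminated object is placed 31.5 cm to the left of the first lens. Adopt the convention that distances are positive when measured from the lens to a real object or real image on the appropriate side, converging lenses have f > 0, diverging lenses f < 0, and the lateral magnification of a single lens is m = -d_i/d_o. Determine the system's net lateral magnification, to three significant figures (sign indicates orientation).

Applying the thin-lens equation to the first lens, 1/20.5 = 1/31.5 + 1/d_i1, which gives d_i1 = 58.705 cm.
Its lateral magnification is m_1 = -d_i1/d_o1 = -(58.705)/31.5 = -1.8636.
The intermediate image is 58.705 cm to the right of lens 1, so d_o2 = L - d_i1 = 79.5 - 58.705 = 20.795 cm.
Applying the thin-lens equation again with f_2 = 39 cm and d_o2 = 20.795 cm gives d_i2 = -44.551 cm.
m_2 = -(-44.551)/(20.795) = 2.1423.
Overall magnification: m = m_1 m_2 = -3.9925.

-3.99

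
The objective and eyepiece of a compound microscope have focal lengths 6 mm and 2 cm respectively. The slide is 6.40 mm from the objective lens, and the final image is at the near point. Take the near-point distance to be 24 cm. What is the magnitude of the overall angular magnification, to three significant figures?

195

Convert to cm: f_obj = 6 mm = 0.6 cm; d_o = 6.40 mm = 0.64 cm.
Objective: 1/d_i = 1/f_obj - 1/d_o = 1/0.6 - 1/0.64 = 0.10417 cm^-1, so d_i = 9.600 cm.
m_obj = -d_i/d_o = -9.600/0.64 = -15.000.
Eyepiece angular magnification (image at near point): M_eye = 1 + D/f_e = 1 + 24/2 = 13.000.
Overall M = m_obj x M_eye = (-15.000)(13.000) = -195.00.
|M| = 195.00.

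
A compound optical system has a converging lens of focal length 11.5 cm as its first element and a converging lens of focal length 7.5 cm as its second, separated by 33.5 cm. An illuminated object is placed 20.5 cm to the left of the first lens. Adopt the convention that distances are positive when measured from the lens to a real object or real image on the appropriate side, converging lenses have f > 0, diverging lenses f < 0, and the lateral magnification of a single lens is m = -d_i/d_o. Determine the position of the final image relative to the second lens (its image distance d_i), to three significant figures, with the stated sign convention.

First lens: d_i1 = 1/(1/11.5 - 1/20.5) = 26.194 cm.
That image sits 7.306 cm in front of the second lens, so d_o2 = 7.306 cm.
Second lens: d_i2 = 1/(1/7.5 - 1/(7.306)) = -281.786 cm.

-282 cm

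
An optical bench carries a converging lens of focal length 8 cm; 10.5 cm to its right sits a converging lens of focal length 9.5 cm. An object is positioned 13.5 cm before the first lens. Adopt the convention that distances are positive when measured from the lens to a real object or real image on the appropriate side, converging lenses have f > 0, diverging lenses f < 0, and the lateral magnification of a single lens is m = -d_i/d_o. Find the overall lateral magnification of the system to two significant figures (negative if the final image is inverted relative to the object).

-0.74

Lens 1: 1/d_i1 = 1/f_1 - 1/d_o1 = 1/8 - 1/13.5 = 0.05093 cm^-1, so d_i1 = 19.636 cm.
m_1 = -(19.636)/13.5 = -1.4545.
This image would form 19.636 cm past lens 1, i.e. 9.136 cm beyond lens 2, so it is a virtual object for lens 2: d_o2 = 10.5 - 19.636 = -9.136 cm.
Lens 2: 1/d_i2 = 1/f_2 - 1/d_o2 = 1/9.5 - 1/(-9.136) = 0.21472 cm^-1, so d_i2 = 4.657 cm.
m_2 = -(4.657)/(-9.136) = 0.5098.
Overall magnification: m = m_1 m_2 = -0.7415.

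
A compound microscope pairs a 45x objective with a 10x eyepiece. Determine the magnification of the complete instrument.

450

The overall magnification of a compound microscope is the product of the objective and eyepiece magnifications:
M = M_obj x M_eye = 45 x 10 = 450.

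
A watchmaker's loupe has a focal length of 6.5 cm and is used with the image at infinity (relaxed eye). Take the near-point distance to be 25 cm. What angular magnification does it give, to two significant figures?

3.8

M = D/f = 25/6.5 = 3.846.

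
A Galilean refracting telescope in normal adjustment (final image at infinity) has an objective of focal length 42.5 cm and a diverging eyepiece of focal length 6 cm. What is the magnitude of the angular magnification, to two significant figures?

|M| = f_obj/|f_eye| = 42.5/6 = 7.083.

7.1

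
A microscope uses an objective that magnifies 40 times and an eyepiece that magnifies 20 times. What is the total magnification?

800

The overall magnification of a compound microscope is the product of the objective and eyepiece magnifications:
M = M_obj x M_eye = 40 x 20 = 800.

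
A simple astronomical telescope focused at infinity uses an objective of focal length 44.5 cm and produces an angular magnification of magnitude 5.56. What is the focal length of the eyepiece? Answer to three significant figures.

8.00 cm

|M| = f_obj/f_eye, so f_eye = f_obj/|M| = 44.5/5.56 = 8.004 cm.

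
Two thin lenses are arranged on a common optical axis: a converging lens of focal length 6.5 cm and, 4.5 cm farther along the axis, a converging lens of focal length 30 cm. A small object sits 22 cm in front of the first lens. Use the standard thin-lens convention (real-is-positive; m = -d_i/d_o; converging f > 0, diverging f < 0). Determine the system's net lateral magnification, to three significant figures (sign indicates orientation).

-0.362

First lens: d_i1 = 1/(1/6.5 - 1/22) = 9.226 cm.
m_1 = -(9.226)/22 = -0.4194.
This image would form 9.226 cm past lens 1, i.e. 4.726 cm beyond lens 2, so it is a virtual object for lens 2: d_o2 = 4.5 - 9.226 = -4.726 cm.
Second lens: d_i2 = 1/(1/30 - 1/(-4.726)) = 4.083 cm.
m_2 = -(4.083)/(-4.726) = 0.8639.
The system's lateral magnification is m_1 m_2 = (-0.4194)(0.8639) = -0.3623.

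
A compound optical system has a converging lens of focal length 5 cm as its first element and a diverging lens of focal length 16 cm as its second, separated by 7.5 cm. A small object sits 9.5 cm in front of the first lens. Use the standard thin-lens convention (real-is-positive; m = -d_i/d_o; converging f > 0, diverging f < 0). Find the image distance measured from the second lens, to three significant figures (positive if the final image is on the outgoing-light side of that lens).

3.78 cm

Lens 1: 1/d_i1 = 1/f_1 - 1/d_o1 = 1/5 - 1/9.5 = 0.09474 cm^-1, so d_i1 = 10.556 cm.
This image would form 10.556 cm past lens 1, i.e. 3.056 cm beyond lens 2, so it is a virtual object for lens 2: d_o2 = 7.5 - 10.556 = -3.056 cm.
Lens 2: 1/d_i2 = 1/f_2 - 1/d_o2 = 1/(-16) - 1/(-3.056) = 0.26477 cm^-1, so d_i2 = 3.777 cm.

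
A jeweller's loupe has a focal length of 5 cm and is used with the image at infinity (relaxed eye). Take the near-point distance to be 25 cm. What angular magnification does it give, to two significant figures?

5.0

M = D/f = 25/5 = 5.000.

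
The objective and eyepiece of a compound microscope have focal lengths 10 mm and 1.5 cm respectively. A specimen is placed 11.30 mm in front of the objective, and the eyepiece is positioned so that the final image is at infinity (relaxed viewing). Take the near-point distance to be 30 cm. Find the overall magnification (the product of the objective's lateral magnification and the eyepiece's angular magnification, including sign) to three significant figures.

Convert to cm: f_obj = 10 mm = 1 cm; d_o = 11.30 mm = 1.13 cm.
Objective: 1/d_i = 1/f_obj - 1/d_o = 1/1 - 1/1.13 = 0.11504 cm^-1, so d_i = 8.692 cm.
m_obj = -d_i/d_o = -8.692/1.13 = -7.692.
Eyepiece angular magnification (image at infinity): M_eye = D/f_e = 30/1.5 = 20.000.
Overall M = m_obj x M_eye = (-7.692)(20.000) = -153.85.

-154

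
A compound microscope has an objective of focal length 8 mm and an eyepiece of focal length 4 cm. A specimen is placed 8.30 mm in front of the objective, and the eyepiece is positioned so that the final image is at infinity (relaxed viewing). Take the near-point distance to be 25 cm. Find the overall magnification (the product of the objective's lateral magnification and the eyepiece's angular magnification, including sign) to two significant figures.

-170

Convert to cm: f_obj = 8 mm = 0.8 cm; d_o = 8.30 mm = 0.83 cm.
Objective: 1/d_i = 1/f_obj - 1/d_o = 1/0.8 - 1/0.83 = 0.04518 cm^-1, so d_i = 22.133 cm.
m_obj = -d_i/d_o = -22.133/0.83 = -26.667.
Eyepiece angular magnification (image at infinity): M_eye = D/f_e = 25/4 = 6.250.
Overall M = m_obj x M_eye = (-26.667)(6.250) = -166.67.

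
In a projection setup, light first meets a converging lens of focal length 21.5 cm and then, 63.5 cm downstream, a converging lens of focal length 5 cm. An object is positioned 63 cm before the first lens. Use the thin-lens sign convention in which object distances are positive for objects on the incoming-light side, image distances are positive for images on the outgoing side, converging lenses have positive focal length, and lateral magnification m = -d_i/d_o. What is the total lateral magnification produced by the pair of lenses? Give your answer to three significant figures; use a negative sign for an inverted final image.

Lens 1: 1/d_i1 = 1/f_1 - 1/d_o1 = 1/21.5 - 1/63 = 0.03064 cm^-1, so d_i1 = 32.639 cm.
m_1 = -(32.639)/63 = -0.5181.
The intermediate image is 32.639 cm to the right of lens 1, so d_o2 = L - d_i1 = 63.5 - 32.639 = 30.861 cm.
Lens 2: 1/d_i2 = 1/f_2 - 1/d_o2 = 1/5 - 1/(30.861) = 0.16760 cm^-1, so d_i2 = 5.967 cm.
m_2 = -(5.967)/(30.861) = -0.1933.
Overall magnification: m = m_1 m_2 = 0.1002.

0.100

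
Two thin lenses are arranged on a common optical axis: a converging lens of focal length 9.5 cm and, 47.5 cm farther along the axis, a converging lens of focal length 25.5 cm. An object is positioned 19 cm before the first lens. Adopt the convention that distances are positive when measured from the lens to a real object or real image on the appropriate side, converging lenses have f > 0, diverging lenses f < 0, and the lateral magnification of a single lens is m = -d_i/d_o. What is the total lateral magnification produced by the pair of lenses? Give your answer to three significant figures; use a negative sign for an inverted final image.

8.50

Lens 1: 1/d_i1 = 1/f_1 - 1/d_o1 = 1/9.5 - 1/19 = 0.05263 cm^-1, so d_i1 = 19.000 cm.
m_1 = -(19.000)/19 = -1.0000.
That image sits 28.500 cm in front of the second lens, so d_o2 = 28.500 cm.
Lens 2: 1/d_i2 = 1/f_2 - 1/d_o2 = 1/25.5 - 1/(28.500) = 0.00413 cm^-1, so d_i2 = 242.250 cm.
m_2 = -(242.250)/(28.500) = -8.5000.
Total m = m_1 x m_2 = (-1.0000)(-8.5000) = 8.5000.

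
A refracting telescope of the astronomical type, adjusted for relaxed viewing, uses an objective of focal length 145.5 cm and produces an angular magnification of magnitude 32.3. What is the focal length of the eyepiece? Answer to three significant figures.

4.50 cm

|M| = f_obj/f_eye, so f_eye = f_obj/|M| = 145.5/32.3 = 4.505 cm.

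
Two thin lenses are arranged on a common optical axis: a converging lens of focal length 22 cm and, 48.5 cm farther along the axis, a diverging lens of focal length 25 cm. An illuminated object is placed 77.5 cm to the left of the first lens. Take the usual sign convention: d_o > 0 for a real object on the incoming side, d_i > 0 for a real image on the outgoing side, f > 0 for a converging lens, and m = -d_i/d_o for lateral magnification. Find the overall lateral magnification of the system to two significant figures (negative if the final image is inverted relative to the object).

-0.23

Lens 1: 1/d_i1 = 1/f_1 - 1/d_o1 = 1/22 - 1/77.5 = 0.03255 cm^-1, so d_i1 = 30.721 cm.
m_1 = -(30.721)/77.5 = -0.3964.
The intermediate image is 30.721 cm to the right of lens 1, so d_o2 = L - d_i1 = 48.5 - 30.721 = 17.779 cm.
Lens 2: 1/d_i2 = 1/f_2 - 1/d_o2 = 1/(-25) - 1/(17.779) = -0.09625 cm^-1, so d_i2 = -10.390 cm.
m_2 = -(-10.390)/(17.779) = 0.5844.
The system's lateral magnification is m_1 m_2 = (-0.3964)(0.5844) = -0.2317.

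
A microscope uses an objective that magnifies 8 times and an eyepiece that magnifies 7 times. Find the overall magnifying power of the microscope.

56

The overall magnification of a compound microscope is the product of the objective and eyepiece magnifications:
M = M_obj x M_eye = 8 x 7 = 56.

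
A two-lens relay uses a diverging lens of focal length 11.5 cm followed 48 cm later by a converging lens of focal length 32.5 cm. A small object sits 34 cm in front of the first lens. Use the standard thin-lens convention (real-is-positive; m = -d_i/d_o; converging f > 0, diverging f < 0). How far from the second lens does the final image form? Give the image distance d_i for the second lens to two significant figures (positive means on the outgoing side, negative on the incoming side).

Applying the thin-lens equation to the first lens, 1/(-11.5) = 1/34 + 1/d_i1, which gives d_i1 = -8.593 cm.
The intermediate image is virtual, 8.593 cm to the left of lens 1, so d_o2 = L - d_i1 = 48 - (-8.593) = 56.593 cm.
Applying the thin-lens equation again with f_2 = 32.5 cm and d_o2 = 56.593 cm gives d_i2 = 76.340 cm.

76 cm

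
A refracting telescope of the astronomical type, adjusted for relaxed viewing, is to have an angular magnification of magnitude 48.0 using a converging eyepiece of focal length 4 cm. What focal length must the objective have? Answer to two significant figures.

190 cm

|M| = f_obj/|f_eye|, so f_obj = |M| x |f_eye| = 48.0 x 4 = 192.000 cm.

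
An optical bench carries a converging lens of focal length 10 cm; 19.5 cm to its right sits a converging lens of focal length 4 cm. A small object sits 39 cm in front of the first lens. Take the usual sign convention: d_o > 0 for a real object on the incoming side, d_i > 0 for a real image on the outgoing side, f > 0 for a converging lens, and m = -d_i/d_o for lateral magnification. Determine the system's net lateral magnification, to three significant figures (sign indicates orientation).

0.672

Lens 1: 1/d_i1 = 1/f_1 - 1/d_o1 = 1/10 - 1/39 = 0.07436 cm^-1, so d_i1 = 13.448 cm.
m_1 = -(13.448)/39 = -0.3448.
The intermediate image is 13.448 cm to the right of lens 1, so d_o2 = L - d_i1 = 19.5 - 13.448 = 6.052 cm.
Lens 2: 1/d_i2 = 1/f_2 - 1/d_o2 = 1/4 - 1/(6.052) = 0.08476 cm^-1, so d_i2 = 11.798 cm.
m_2 = -(11.798)/(6.052) = -1.9496.
Overall magnification: m = m_1 m_2 = 0.6723.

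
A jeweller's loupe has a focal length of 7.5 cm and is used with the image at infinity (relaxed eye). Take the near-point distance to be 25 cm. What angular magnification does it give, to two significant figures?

3.3

M = D/f = 25/7.5 = 3.333.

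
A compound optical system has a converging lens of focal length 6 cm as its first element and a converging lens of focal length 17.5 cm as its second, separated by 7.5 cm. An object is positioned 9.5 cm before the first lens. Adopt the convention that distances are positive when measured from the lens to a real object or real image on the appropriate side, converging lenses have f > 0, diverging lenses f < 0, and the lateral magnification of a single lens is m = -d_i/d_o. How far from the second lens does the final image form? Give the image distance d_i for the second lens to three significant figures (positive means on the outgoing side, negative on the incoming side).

5.85 cm

Applying the thin-lens equation to the first lens, 1/6 = 1/9.5 + 1/d_i1, which gives d_i1 = 16.286 cm.
This image would form 16.286 cm past lens 1, i.e. 8.786 cm beyond lens 2, so it is a virtual object for lens 2: d_o2 = 7.5 - 16.286 = -8.786 cm.
Applying the thin-lens equation again with f_2 = 17.5 cm and d_o2 = -8.786 cm gives d_i2 = 5.849 cm.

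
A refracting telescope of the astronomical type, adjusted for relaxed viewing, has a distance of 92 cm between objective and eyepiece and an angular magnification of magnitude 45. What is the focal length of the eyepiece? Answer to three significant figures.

In normal adjustment the tube length equals f_obj + f_eye and |M| = f_obj/f_eye.
So f_obj = 45 f_eye and 45 f_eye + f_eye = 92 cm, giving f_eye = 92/46 = 2.000 cm and f_obj = 90.000 cm.

2.00 cm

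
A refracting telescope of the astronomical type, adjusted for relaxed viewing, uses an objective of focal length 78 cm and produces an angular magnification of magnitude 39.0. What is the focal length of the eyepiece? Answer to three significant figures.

|M| = f_obj/f_eye, so f_eye = f_obj/|M| = 78/39.0 = 2.000 cm.

2.00 cm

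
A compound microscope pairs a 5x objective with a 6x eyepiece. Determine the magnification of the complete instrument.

30

The overall magnification of a compound microscope is the product of the objective and eyepiece magnifications:
M = M_obj x M_eye = 5 x 6 = 30.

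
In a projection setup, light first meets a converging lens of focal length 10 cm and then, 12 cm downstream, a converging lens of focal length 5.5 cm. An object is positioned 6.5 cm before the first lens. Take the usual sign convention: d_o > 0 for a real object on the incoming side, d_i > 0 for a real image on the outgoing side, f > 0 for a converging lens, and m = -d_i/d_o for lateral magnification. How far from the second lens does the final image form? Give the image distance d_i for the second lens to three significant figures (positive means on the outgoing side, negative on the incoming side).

First lens: d_i1 = 1/(1/10 - 1/6.5) = -18.571 cm.
The intermediate image is virtual, 18.571 cm to the left of lens 1, so d_o2 = L - d_i1 = 12 - (-18.571) = 30.571 cm.
Second lens: d_i2 = 1/(1/5.5 - 1/(30.571)) = 6.707 cm.

6.71 cm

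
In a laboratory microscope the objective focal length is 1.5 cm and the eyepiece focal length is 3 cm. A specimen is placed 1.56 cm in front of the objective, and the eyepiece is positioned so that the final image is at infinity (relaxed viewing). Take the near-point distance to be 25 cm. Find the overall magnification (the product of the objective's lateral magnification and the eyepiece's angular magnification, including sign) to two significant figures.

Objective: 1/d_i = 1/f_obj - 1/d_o = 1/1.5 - 1/1.56 = 0.02564 cm^-1, so d_i = 39.000 cm.
m_obj = -d_i/d_o = -39.000/1.56 = -25.000.
Eyepiece angular magnification (image at infinity): M_eye = D/f_e = 25/3 = 8.333.
Overall M = m_obj x M_eye = (-25.000)(8.333) = -208.33.

-210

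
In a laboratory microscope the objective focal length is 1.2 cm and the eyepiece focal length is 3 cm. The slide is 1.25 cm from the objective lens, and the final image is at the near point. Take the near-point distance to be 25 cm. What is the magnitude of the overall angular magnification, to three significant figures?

Objective: 1/d_i = 1/f_obj - 1/d_o = 1/1.2 - 1/1.25 = 0.03333 cm^-1, so d_i = 30.000 cm.
m_obj = -d_i/d_o = -30.000/1.25 = -24.000.
Eyepiece angular magnification (image at near point): M_eye = 1 + D/f_e = 1 + 25/3 = 9.333.
Overall M = m_obj x M_eye = (-24.000)(9.333) = -224.00.
|M| = 224.00.

224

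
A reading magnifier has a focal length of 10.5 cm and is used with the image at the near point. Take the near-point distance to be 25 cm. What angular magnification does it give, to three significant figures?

M = 1 + D/f = 1 + 25/10.5 = 3.381.

3.38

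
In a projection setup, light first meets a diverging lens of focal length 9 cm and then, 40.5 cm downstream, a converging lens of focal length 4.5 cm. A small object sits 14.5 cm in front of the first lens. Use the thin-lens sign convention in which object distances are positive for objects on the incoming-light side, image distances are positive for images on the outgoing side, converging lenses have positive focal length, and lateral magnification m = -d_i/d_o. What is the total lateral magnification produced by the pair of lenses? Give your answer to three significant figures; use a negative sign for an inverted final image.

-0.0415

Lens 1: 1/d_i1 = 1/f_1 - 1/d_o1 = 1/(-9) - 1/14.5 = -0.18008 cm^-1, so d_i1 = -5.553 cm.
m_1 = -(-5.553)/14.5 = 0.3830.
With d_i1 < 0 the first image is virtual and lies on the object side; the object distance for lens 2 is d_o2 = 40.5 - (-5.553) = 46.053 cm.
Lens 2: 1/d_i2 = 1/f_2 - 1/d_o2 = 1/4.5 - 1/(46.053) = 0.20051 cm^-1, so d_i2 = 4.987 cm.
m_2 = -(4.987)/(46.053) = -0.1083.
The system's lateral magnification is m_1 m_2 = (0.3830)(-0.1083) = -0.0415.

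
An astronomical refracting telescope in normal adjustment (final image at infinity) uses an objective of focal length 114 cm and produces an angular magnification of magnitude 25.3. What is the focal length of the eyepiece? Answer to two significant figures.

|M| = f_obj/f_eye, so f_eye = f_obj/|M| = 114/25.3 = 4.506 cm.

4.5 cm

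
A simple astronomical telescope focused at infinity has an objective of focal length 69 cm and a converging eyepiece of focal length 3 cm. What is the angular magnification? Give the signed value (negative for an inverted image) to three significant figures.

-23.0

M = -f_obj/f_eye = -69/(3) = -23.000.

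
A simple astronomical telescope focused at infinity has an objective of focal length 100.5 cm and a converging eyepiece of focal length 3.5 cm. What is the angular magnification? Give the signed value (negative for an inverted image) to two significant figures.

-29

M = -f_obj/f_eye = -100.5/(3.5) = -28.714.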